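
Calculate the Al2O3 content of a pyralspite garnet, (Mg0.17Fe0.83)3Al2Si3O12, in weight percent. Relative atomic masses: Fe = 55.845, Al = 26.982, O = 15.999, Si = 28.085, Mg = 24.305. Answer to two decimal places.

21.17 wt%

Formula mass = 481.657 g/mol.
2 Al → 1.0000 mol Al2O3 per formula unit; M(Al2O3) = 101.961, so Al2O3 mass = 101.961 g.
101.961/481.657 × 100 = 21.17 wt%.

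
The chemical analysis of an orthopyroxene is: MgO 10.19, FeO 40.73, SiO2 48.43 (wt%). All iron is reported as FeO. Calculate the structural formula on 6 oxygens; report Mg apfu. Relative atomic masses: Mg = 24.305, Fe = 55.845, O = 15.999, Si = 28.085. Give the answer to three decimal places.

0.624 Mg apfu

10.19 wt% MgO ÷ 40.304 g/mol = 0.25283 mol, giving 0.25283 Mg and 0.25283 O.
40.73 wt% FeO ÷ 71.844 g/mol = 0.56692 mol, giving 0.56692 Fe and 0.56692 O.
48.43 wt% SiO2 ÷ 60.083 g/mol = 0.80605 mol, giving 0.80605 Si and 1.61210 O.
Oxygen sums to 2.43185; scaling by 6/2.43185 = 2.46726 puts the formula on 6 O.
Mg: 0.25283 × 2.46726 = 0.624 atoms per formula unit.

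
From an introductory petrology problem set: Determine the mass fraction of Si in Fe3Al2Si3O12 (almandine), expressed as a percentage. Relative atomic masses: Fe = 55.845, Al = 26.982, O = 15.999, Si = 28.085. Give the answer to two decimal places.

16.93 mass %

Molar mass of Fe3Al2Si3O12: 3·55.845 + 2·26.982 + 3·28.085 + 12·15.999 = 497.742 g/mol.
Mass of Si per formula unit: 3 × 28.085 = 84.255 g.
Weight fraction Si = 84.255 / 497.742 = 0.1693.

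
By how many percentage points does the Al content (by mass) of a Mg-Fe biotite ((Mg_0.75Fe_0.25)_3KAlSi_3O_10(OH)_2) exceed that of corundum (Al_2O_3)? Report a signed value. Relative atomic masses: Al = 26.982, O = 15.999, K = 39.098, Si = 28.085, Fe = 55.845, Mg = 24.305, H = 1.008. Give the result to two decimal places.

-46.81 percentage points

Al in (Mg_0.75Fe_0.25)_3KAlSi_3O_10(OH)_2: molar mass 440.909 g/mol; 1×26.982 = 26.982 g → 6.12 wt%.
Al in Al_2O_3: molar mass 101.961 g/mol; 2×26.982 = 53.964 g → 52.93 wt%.
Difference = 6.12 − 52.93 = -46.81 percentage points.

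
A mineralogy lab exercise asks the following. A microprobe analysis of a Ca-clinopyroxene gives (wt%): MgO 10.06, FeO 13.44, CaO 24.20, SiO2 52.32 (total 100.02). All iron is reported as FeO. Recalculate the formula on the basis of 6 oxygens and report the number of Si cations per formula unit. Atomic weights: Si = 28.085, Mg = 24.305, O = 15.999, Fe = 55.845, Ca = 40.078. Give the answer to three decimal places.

2.002 Si apfu

MgO: 10.06/40.304 = 0.24960 mol → 0.24960 mol Mg, 0.24960 mol O.
FeO: 13.44/71.844 = 0.18707 mol → 0.18707 mol Fe, 0.18707 mol O.
CaO: 24.20/56.077 = 0.43155 mol → 0.43155 mol Ca, 0.43155 mol O.
SiO2: 52.32/60.083 = 0.87080 mol → 0.87080 mol Si, 1.74160 mol O.
Total oxygen = 2.60982 mol. Normalization factor = 6/2.60982 = 2.29901.
Si per 6 O = 0.87080 × 2.29901 = 2.002.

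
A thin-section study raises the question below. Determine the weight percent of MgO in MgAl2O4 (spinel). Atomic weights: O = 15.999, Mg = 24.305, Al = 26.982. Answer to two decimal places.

28.33 wt%

Molar mass of MgAl2O4 = 1·24.305 + 2·26.982 + 4·15.999 = 142.265 g/mol.
Each formula unit contains 1 Mg, equivalent to 1/1 = 1.0000 mol MgO.
M(MgO) = 1×24.305 + 1×15.999 = 40.304 g/mol.
Mass of MgO per formula unit = 1.0000 × 40.304 = 40.304 g.
MgO wt% = 40.304 / 142.265 × 100 = 28.33%.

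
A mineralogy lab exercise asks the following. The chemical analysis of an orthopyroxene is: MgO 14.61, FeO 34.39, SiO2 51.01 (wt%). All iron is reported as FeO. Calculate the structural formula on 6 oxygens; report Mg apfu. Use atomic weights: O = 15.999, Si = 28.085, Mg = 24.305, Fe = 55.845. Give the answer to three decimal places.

0.857 Mg apfu

MgO: 14.61/40.304 = 0.36250 mol → 0.36250 mol Mg, 0.36250 mol O.
FeO: 34.39/71.844 = 0.47868 mol → 0.47868 mol Fe, 0.47868 mol O.
SiO2: 51.01/60.083 = 0.84899 mol → 0.84899 mol Si, 1.69798 mol O.
Total oxygen = 2.53916 mol. Normalization factor = 6/2.53916 = 2.36299.
Mg per 6 O = 0.36250 × 2.36299 = 0.857.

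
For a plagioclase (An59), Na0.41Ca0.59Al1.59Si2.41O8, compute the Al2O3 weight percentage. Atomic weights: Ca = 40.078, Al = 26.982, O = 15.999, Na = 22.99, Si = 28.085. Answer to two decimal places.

29.84 wt%

M(Na0.41Ca0.59Al1.59Si2.41O8) = 271.650 g/mol; M(Al2O3) = 101.961 g/mol.
Moles Al2O3 per formula unit = 1.59 Al ÷ 2 = 0.7950.
Al2O3 fraction = (0.7950 × 101.961) / 271.650 = 81.059/271.650 = 0.2984.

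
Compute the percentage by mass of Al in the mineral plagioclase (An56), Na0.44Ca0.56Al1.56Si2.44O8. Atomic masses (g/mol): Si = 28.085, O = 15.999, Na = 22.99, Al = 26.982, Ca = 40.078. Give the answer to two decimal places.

Formula mass = 0.44×22.99 + 0.56×40.078 + 1.56×26.982 + 2.44×28.085 + 8×15.999 = 271.171 g/mol, of which 42.092 g is Al.
So Al makes up 42.092/271.171 = 0.1552 of the mass, i.e. 15.52%.

15.52 mass %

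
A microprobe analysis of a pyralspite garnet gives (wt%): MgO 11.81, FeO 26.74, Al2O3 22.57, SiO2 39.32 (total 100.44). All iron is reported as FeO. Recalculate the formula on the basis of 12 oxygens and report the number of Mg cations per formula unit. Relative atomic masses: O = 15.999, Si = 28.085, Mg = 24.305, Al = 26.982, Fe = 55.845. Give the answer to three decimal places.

MgO: 11.81/40.304 = 0.29302 mol → 0.29302 mol Mg, 0.29302 mol O.
FeO: 26.74/71.844 = 0.37220 mol → 0.37220 mol Fe, 0.37220 mol O.
Al2O3: 22.57/101.961 = 0.22136 mol → 0.44272 mol Al, 0.66408 mol O.
SiO2: 39.32/60.083 = 0.65443 mol → 0.65443 mol Si, 1.30886 mol O.
Total oxygen = 2.63816 mol. Normalization factor = 12/2.63816 = 4.54862.
Mg per 12 O = 0.29302 × 4.54862 = 1.333.

1.333 Mg apfu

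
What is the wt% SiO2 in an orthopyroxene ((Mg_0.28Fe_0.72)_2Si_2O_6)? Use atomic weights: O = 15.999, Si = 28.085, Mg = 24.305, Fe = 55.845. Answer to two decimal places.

Molar mass of (Mg_0.28Fe_0.72)_2Si_2O_6 = 0.56×24.305 + 1.44×55.845 + 2×28.085 + 6×15.999 = 246.192 g/mol.
Each formula unit contains 2 Si, equivalent to 2/1 = 2.0000 mol SiO2.
M(SiO2) = 1×28.085 + 2×15.999 = 60.083 g/mol.
Mass of SiO2 per formula unit = 2.0000 × 60.083 = 120.166 g.
SiO2 wt% = 120.166 / 246.192 × 100 = 48.81%.

48.81 wt%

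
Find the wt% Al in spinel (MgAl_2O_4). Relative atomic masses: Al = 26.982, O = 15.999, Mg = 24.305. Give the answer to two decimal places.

37.93 weight percent

M(MgAl_2O_4) = 142.265 g/mol.
Al contributes 2 × 26.982 = 53.964 g per mole.
53.964/142.265 = 0.3793 → 37.93%.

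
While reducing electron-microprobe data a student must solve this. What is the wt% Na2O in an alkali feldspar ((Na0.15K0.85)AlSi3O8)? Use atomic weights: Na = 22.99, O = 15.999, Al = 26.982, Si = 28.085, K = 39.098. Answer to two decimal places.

Formula mass = 275.911 g/mol.
0.15 Na → 0.0750 mol Na2O per formula unit; M(Na2O) = 61.979, so Na2O mass = 4.648 g.
4.648/275.911 × 100 = 1.68 wt%.

1.68 wt%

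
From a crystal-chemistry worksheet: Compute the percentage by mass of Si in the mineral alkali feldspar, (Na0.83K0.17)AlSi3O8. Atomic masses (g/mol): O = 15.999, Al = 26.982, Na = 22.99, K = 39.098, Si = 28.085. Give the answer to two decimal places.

Molar mass of (Na0.83K0.17)AlSi3O8: 0.83*22.99 + 0.17*39.098 + 1*26.982 + 3*28.085 + 8*15.999 = 264.957 g/mol.
Mass of Si per formula unit: 3 × 28.085 = 84.255 g.
Weight fraction Si = 84.255 / 264.957 = 0.3180.

31.80 weight percent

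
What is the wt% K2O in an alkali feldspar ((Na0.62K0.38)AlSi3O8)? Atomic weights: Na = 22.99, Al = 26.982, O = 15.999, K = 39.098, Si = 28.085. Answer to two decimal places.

6.67 wt%

Molar mass of (Na0.62K0.38)AlSi3O8 = 0.62×22.99 + 0.38×39.098 + 1×26.982 + 3×28.085 + 8×15.999 = 268.340 g/mol.
Each formula unit contains 0.38 K, equivalent to 0.38/2 = 0.1900 mol K2O.
M(K2O) = 2×39.098 + 1×15.999 = 94.195 g/mol.
Mass of K2O per formula unit = 0.1900 × 94.195 = 17.897 g.
K2O wt% = 17.897 / 268.340 × 100 = 6.67%.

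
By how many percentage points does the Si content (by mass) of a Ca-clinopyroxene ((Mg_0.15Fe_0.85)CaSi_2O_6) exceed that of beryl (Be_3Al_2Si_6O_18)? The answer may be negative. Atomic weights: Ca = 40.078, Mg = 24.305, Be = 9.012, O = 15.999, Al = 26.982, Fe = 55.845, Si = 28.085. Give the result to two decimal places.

-8.27 percentage points

M((Mg_0.15Fe_0.85)CaSi_2O_6) = 243.356 g/mol, so wt% Si = 56.170/243.356 × 100 = 23.08%.
M(Be_3Al_2Si_6O_18) = 537.492 g/mol, so wt% Si = 168.510/537.492 × 100 = 31.35%.
23.08 − 31.35 = -8.27 pp.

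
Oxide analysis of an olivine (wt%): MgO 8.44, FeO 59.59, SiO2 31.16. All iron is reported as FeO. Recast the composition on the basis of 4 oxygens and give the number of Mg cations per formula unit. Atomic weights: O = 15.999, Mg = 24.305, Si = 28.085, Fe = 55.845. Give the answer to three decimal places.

MgO: 8.44/40.304 = 0.20941 mol → 0.20941 mol Mg, 0.20941 mol O.
FeO: 59.59/71.844 = 0.82944 mol → 0.82944 mol Fe, 0.82944 mol O.
SiO2: 31.16/60.083 = 0.51862 mol → 0.51862 mol Si, 1.03724 mol O.
Total oxygen = 2.07609 mol. Normalization factor = 4/2.07609 = 1.92670.
Mg per 4 O = 0.20941 × 1.92670 = 0.403.

0.403 Mg apfu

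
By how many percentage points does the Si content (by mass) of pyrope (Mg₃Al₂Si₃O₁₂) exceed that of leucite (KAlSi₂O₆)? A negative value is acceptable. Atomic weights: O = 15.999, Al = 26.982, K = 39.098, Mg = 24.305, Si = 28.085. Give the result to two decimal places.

-4.84 percentage points

First mineral: 84.255 g Si in 403.122 g formula = 20.90 wt% Si.
Second mineral: 56.170 g Si in 218.244 g formula = 25.74 wt% Si.
20.90% − 25.74% gives a difference of -4.84 percentage points.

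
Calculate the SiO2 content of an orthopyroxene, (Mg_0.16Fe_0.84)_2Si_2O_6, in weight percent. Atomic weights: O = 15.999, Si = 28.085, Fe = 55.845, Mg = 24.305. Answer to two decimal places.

M((Mg_0.16Fe_0.84)_2Si_2O_6) = 253.761 g/mol; M(SiO2) = 60.083 g/mol.
Moles SiO2 per formula unit = 2 Si ÷ 1 = 2.0000.
SiO2 fraction = (2.0000 × 60.083) / 253.761 = 120.166/253.761 = 0.4735.

47.35 wt%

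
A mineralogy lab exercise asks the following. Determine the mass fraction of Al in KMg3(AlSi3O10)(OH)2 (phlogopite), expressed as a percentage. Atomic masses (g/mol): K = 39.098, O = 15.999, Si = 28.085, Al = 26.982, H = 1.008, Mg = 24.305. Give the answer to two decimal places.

M(KMg3(AlSi3O10)(OH)2) = 417.254 g/mol.
Al contributes 1 × 26.982 = 26.982 g per mole.
26.982/417.254 = 0.0647 → 6.47%.

6.47 weight percent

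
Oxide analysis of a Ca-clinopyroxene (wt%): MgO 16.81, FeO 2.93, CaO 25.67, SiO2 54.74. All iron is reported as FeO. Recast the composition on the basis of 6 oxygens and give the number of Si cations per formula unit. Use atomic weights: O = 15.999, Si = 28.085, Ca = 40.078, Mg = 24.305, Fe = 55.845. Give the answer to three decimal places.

1.997 Si apfu

MgO (M=40.304): mol = 0.41708; Mg = 0.41708, O = 0.41708.
FeO (M=71.844): mol = 0.04078; Fe = 0.04078, O = 0.04078.
CaO (M=56.077): mol = 0.45776; Ca = 0.45776, O = 0.45776.
SiO2 (M=60.083): mol = 0.91107; Si = 0.91107, O = 1.82214.
ΣO = 2.73776; factor = 6/ΣO = 2.19157.
Si apfu = 0.91107 × 2.19157 = 1.997.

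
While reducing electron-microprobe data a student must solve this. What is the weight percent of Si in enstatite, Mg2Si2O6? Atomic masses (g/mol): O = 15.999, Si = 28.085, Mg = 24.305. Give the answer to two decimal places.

Molar mass of Mg2Si2O6: 2·24.305 + 2·28.085 + 6·15.999 = 200.774 g/mol.
Mass of Si per formula unit: 2 × 28.085 = 56.170 g.
Weight fraction Si = 56.170 / 200.774 = 0.2798.

27.98 mass %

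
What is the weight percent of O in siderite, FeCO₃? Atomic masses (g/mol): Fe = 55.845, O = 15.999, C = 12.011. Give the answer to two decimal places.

Molar mass of FeCO₃: 1×55.845 + 1×12.011 + 3×15.999 = 115.853 g/mol.
Mass of O per formula unit: 3 × 15.999 = 47.997 g.
Weight fraction O = 47.997 / 115.853 = 0.4143.

41.43 mass %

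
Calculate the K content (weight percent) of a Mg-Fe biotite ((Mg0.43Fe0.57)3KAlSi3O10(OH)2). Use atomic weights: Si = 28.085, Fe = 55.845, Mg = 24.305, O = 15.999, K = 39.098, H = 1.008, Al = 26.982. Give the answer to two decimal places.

Molar mass of (Mg0.43Fe0.57)3KAlSi3O10(OH)2: 1.29·24.305 + 1.71·55.845 + 1·39.098 + 1·26.982 + 3·28.085 + 12·15.999 + 2·1.008 = 471.187 g/mol.
Mass of K per formula unit: 1 × 39.098 = 39.098 g.
Weight fraction K = 39.098 / 471.187 = 0.0830.

8.30 weight percent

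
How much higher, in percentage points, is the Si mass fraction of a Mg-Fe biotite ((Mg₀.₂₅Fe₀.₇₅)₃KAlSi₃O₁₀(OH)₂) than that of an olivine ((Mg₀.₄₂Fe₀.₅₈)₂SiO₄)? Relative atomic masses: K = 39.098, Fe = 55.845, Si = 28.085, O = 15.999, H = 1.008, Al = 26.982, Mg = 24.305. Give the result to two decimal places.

First mineral: 84.255 g Si in 488.219 g formula = 17.26 wt% Si.
Second mineral: 28.085 g Si in 177.277 g formula = 15.84 wt% Si.
17.26% − 15.84% gives a difference of 1.42 percentage points.

1.42 percentage points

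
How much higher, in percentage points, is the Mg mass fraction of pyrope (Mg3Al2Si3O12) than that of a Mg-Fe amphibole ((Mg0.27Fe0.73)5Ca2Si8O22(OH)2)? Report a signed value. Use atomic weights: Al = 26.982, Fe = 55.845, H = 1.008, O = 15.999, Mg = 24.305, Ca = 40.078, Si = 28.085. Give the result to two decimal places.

14.55 percentage points

M(Mg3Al2Si3O12) = 403.122 g/mol, so wt% Mg = 72.915/403.122 × 100 = 18.09%.
M((Mg0.27Fe0.73)5Ca2Si8O22(OH)2) = 927.474 g/mol, so wt% Mg = 32.812/927.474 × 100 = 3.54%.
18.09 − 3.54 = 14.55 pp.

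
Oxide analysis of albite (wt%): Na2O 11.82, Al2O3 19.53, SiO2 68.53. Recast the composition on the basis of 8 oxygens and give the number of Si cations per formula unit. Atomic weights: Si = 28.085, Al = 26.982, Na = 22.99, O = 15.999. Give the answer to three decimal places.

Na2O: 11.82/61.979 = 0.19071 mol → 0.38142 mol Na, 0.19071 mol O.
Al2O3: 19.53/101.961 = 0.19154 mol → 0.38308 mol Al, 0.57462 mol O.
SiO2: 68.53/60.083 = 1.14059 mol → 1.14059 mol Si, 2.28118 mol O.
Total oxygen = 3.04651 mol. Normalization factor = 8/3.04651 = 2.62596.
Si per 8 O = 1.14059 × 2.62596 = 2.995.

2.995 Si apfu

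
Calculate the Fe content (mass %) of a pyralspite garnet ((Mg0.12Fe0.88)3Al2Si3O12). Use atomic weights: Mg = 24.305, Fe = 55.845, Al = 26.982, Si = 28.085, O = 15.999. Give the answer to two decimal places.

30.31 mass %

M((Mg0.12Fe0.88)3Al2Si3O12) = 486.388 g/mol.
Fe contributes 2.64 × 55.845 = 147.431 g per mole.
147.431/486.388 = 0.3031 → 30.31%.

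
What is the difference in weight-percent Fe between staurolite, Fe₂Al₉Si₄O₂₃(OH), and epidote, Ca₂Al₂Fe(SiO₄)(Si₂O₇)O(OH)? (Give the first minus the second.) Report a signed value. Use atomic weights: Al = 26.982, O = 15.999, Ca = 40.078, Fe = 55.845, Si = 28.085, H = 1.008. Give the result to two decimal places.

1.55 percentage points

First mineral: 111.690 g Fe in 851.852 g formula = 13.11 wt% Fe.
Second mineral: 55.845 g Fe in 483.215 g formula = 11.56 wt% Fe.
13.11% − 11.56% gives a difference of 1.55 percentage points.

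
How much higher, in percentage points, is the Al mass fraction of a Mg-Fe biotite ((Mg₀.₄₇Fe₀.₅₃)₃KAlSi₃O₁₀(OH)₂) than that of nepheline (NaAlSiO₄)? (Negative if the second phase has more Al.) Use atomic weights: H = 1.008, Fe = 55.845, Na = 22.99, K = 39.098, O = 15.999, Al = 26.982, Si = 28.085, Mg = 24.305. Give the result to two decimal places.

Al in (Mg₀.₄₇Fe₀.₅₃)₃KAlSi₃O₁₀(OH)₂: molar mass 467.403 g/mol; 1×26.982 = 26.982 g → 5.77 wt%.
Al in NaAlSiO₄: molar mass 142.053 g/mol; 1×26.982 = 26.982 g → 18.99 wt%.
Difference = 5.77 − 18.99 = -13.22 percentage points.

-13.22 percentage points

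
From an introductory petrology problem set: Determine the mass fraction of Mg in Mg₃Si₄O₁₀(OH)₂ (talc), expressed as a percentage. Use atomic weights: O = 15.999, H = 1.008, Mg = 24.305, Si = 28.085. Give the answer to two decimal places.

Molar mass of Mg₃Si₄O₁₀(OH)₂: 3·24.305 + 4·28.085 + 12·15.999 + 2·1.008 = 379.259 g/mol.
Mass of Mg per formula unit: 3 × 24.305 = 72.915 g.
Weight fraction Mg = 72.915 / 379.259 = 0.1923.

19.23 weight percent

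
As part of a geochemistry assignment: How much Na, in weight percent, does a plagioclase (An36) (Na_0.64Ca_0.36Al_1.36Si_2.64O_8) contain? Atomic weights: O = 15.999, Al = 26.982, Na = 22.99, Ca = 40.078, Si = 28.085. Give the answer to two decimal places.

5.49 weight percent

Formula mass = 0.64·22.99 + 0.36·40.078 + 1.36·26.982 + 2.64·28.085 + 8·15.999 = 267.974 g/mol, of which 14.714 g is Na.
So Na makes up 14.714/267.974 = 0.0549 of the mass, i.e. 5.49%.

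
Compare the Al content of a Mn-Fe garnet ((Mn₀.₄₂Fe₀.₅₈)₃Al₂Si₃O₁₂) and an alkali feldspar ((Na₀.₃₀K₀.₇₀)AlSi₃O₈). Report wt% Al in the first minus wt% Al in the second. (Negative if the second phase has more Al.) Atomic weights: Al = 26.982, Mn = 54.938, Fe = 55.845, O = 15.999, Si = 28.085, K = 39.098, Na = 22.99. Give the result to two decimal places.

Al in (Mn₀.₄₂Fe₀.₅₈)₃Al₂Si₃O₁₂: molar mass 496.599 g/mol; 2×26.982 = 53.964 g → 10.87 wt%.
Al in (Na₀.₃₀K₀.₇₀)AlSi₃O₈: molar mass 273.495 g/mol; 1×26.982 = 26.982 g → 9.87 wt%.
Difference = 10.87 − 9.87 = 1.00 percentage points.

1.00 percentage points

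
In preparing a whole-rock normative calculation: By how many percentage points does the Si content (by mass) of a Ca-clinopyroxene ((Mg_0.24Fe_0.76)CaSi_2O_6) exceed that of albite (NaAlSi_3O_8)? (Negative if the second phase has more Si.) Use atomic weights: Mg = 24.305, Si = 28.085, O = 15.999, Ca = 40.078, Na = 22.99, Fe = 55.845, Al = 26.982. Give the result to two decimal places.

-8.78 percentage points

Si in (Mg_0.24Fe_0.76)CaSi_2O_6: molar mass 240.517 g/mol; 2×28.085 = 56.170 g → 23.35 wt%.
Si in NaAlSi_3O_8: molar mass 262.219 g/mol; 3×28.085 = 84.255 g → 32.13 wt%.
Difference = 23.35 − 32.13 = -8.78 percentage points.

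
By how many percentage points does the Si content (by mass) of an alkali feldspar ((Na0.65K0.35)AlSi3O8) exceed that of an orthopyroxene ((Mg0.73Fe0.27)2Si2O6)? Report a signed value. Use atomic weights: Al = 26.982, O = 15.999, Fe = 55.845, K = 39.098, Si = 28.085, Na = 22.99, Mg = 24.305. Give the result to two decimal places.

5.67 percentage points

First mineral: 84.255 g Si in 267.857 g formula = 31.46 wt% Si.
Second mineral: 56.170 g Si in 217.806 g formula = 25.79 wt% Si.
31.46% − 25.79% gives a difference of 5.67 percentage points.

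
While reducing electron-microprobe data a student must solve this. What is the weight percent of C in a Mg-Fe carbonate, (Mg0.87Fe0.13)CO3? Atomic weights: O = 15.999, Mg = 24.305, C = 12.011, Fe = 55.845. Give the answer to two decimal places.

Formula mass = 0.87*24.305 + 0.13*55.845 + 1*12.011 + 3*15.999 = 88.413 g/mol, of which 12.011 g is C.
So C makes up 12.011/88.413 = 0.1359 of the mass, i.e. 13.59%.

13.59 wt%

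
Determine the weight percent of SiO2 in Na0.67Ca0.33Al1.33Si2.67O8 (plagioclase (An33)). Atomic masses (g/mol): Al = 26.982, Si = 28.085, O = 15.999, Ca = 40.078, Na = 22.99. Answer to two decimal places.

59.97 wt%

M(Na0.67Ca0.33Al1.33Si2.67O8) = 267.494 g/mol; M(SiO2) = 60.083 g/mol.
Moles SiO2 per formula unit = 2.67 Si ÷ 1 = 2.6700.
SiO2 fraction = (2.6700 × 60.083) / 267.494 = 160.422/267.494 = 0.5997.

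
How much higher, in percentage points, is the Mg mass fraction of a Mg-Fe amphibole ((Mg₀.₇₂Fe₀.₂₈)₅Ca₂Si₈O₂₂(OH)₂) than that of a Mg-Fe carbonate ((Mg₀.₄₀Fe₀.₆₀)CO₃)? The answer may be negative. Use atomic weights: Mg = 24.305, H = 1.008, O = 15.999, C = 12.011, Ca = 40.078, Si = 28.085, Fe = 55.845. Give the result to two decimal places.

0.80 percentage points

Mg in (Mg₀.₇₂Fe₀.₂₈)₅Ca₂Si₈O₂₂(OH)₂: molar mass 856.509 g/mol; 3.60×24.305 = 87.498 g → 10.22 wt%.
Mg in (Mg₀.₄₀Fe₀.₆₀)CO₃: molar mass 103.237 g/mol; 0.40×24.305 = 9.722 g → 9.42 wt%.
Difference = 10.22 − 9.42 = 0.80 percentage points.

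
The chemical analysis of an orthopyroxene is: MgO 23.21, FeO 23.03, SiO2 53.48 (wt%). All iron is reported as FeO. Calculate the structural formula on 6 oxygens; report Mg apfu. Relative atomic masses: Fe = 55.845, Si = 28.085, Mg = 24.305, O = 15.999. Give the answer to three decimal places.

1.291 Mg apfu

MgO: 23.21/40.304 = 0.57587 mol → 0.57587 mol Mg, 0.57587 mol O.
FeO: 23.03/71.844 = 0.32056 mol → 0.32056 mol Fe, 0.32056 mol O.
SiO2: 53.48/60.083 = 0.89010 mol → 0.89010 mol Si, 1.78020 mol O.
Total oxygen = 2.67663 mol. Normalization factor = 6/2.67663 = 2.24162.
Mg per 6 O = 0.57587 × 2.24162 = 1.291.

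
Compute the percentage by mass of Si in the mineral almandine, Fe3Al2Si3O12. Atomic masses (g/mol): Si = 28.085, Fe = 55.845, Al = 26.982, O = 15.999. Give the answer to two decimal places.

Molar mass of Fe3Al2Si3O12: 3*55.845 + 2*26.982 + 3*28.085 + 12*15.999 = 497.742 g/mol.
Mass of Si per formula unit: 3 × 28.085 = 84.255 g.
Weight fraction Si = 84.255 / 497.742 = 0.1693.

16.93 wt%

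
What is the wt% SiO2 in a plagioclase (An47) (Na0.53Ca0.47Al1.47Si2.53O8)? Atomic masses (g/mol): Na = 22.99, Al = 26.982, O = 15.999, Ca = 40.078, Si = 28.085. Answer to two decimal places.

56.36 wt%

Molar mass of Na0.53Ca0.47Al1.47Si2.53O8 = 0.53*22.99 + 0.47*40.078 + 1.47*26.982 + 2.53*28.085 + 8*15.999 = 269.732 g/mol.
Each formula unit contains 2.53 Si, equivalent to 2.53/1 = 2.5300 mol SiO2.
M(SiO2) = 1×28.085 + 2×15.999 = 60.083 g/mol.
Mass of SiO2 per formula unit = 2.5300 × 60.083 = 152.010 g.
SiO2 wt% = 152.010 / 269.732 × 100 = 56.36%.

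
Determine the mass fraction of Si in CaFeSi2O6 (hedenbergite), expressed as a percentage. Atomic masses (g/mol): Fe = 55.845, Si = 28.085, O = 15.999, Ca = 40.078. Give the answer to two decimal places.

22.64 mass %

Molar mass of CaFeSi2O6: 1·40.078 + 1·55.845 + 2·28.085 + 6·15.999 = 248.087 g/mol.
Mass of Si per formula unit: 2 × 28.085 = 56.170 g.
Weight fraction Si = 56.170 / 248.087 = 0.2264.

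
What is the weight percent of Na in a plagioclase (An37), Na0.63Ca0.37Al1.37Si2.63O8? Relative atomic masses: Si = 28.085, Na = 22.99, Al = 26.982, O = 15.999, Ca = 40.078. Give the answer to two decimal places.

Molar mass of Na0.63Ca0.37Al1.37Si2.63O8: 0.63×22.99 + 0.37×40.078 + 1.37×26.982 + 2.63×28.085 + 8×15.999 = 268.133 g/mol.
Mass of Na per formula unit: 0.63 × 22.99 = 14.484 g.
Weight fraction Na = 14.484 / 268.133 = 0.0540.

5.40 weight percent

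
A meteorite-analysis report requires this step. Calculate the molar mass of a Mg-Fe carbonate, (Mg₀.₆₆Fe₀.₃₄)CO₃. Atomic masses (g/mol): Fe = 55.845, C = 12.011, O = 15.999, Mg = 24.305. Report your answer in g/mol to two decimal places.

95.04 g/mol

Mg: 0.66 × 24.305 = 16.0413
Fe: 0.34 × 55.845 = 18.9873
C: 1 × 12.011 = 12.0110
O: 3 × 15.999 = 47.9970
Summing the contributions gives the formula mass.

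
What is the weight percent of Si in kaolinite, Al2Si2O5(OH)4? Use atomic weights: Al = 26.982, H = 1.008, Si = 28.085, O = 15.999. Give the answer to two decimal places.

21.76 wt%

Molar mass of Al2Si2O5(OH)4: 2×26.982 + 2×28.085 + 9×15.999 + 4×1.008 = 258.157 g/mol.
Mass of Si per formula unit: 2 × 28.085 = 56.170 g.
Weight fraction Si = 56.170 / 258.157 = 0.2176.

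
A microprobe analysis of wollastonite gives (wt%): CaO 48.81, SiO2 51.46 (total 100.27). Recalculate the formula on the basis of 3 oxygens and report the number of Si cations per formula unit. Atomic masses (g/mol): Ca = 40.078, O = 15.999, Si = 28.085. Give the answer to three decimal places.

CaO: 48.81/56.077 = 0.87041 mol → 0.87041 mol Ca, 0.87041 mol O.
SiO2: 51.46/60.083 = 0.85648 mol → 0.85648 mol Si, 1.71296 mol O.
Total oxygen = 2.58337 mol. Normalization factor = 3/2.58337 = 1.16127.
Si per 3 O = 0.85648 × 1.16127 = 0.995.

0.995 Si apfu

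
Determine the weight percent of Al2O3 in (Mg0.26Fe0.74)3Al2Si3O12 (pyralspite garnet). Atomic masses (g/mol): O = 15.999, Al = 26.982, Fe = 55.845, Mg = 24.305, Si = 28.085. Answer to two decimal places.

Molar mass of (Mg0.26Fe0.74)3Al2Si3O12 = 0.78*24.305 + 2.22*55.845 + 2*26.982 + 3*28.085 + 12*15.999 = 473.141 g/mol.
Each formula unit contains 2 Al, equivalent to 2/2 = 1.0000 mol Al2O3.
M(Al2O3) = 2×26.982 + 3×15.999 = 101.961 g/mol.
Mass of Al2O3 per formula unit = 1.0000 × 101.961 = 101.961 g.
Al2O3 wt% = 101.961 / 473.141 × 100 = 21.55%.

21.55 wt%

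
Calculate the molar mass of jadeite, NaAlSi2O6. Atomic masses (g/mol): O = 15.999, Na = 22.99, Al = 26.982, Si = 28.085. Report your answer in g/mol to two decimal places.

202.14 g/mol

The formula mass is the sum 1×22.99 + 1×26.982 + 2×28.085 + 6×15.999.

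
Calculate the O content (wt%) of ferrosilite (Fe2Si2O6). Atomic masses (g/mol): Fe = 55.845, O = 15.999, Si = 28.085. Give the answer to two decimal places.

Molar mass of Fe2Si2O6: 2*55.845 + 2*28.085 + 6*15.999 = 263.854 g/mol.
Mass of O per formula unit: 6 × 15.999 = 95.994 g.
Weight fraction O = 95.994 / 263.854 = 0.3638.

36.38 wt%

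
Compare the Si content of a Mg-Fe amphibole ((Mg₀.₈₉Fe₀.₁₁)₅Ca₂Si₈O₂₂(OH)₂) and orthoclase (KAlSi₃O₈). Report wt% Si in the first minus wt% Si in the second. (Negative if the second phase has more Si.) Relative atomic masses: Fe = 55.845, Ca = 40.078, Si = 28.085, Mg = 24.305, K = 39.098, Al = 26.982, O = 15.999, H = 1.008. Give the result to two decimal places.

First mineral: 224.680 g Si in 829.700 g formula = 27.08 wt% Si.
Second mineral: 84.255 g Si in 278.327 g formula = 30.27 wt% Si.
27.08% − 30.27% gives a difference of -3.19 percentage points.

-3.19 percentage points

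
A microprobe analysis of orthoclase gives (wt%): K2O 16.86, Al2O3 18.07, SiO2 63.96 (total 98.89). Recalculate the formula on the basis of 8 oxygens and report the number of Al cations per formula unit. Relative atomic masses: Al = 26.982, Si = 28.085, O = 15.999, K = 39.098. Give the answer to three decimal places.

K2O: 16.86/94.195 = 0.17899 mol → 0.35798 mol K, 0.17899 mol O.
Al2O3: 18.07/101.961 = 0.17722 mol → 0.35444 mol Al, 0.53166 mol O.
SiO2: 63.96/60.083 = 1.06453 mol → 1.06453 mol Si, 2.12906 mol O.
Total oxygen = 2.83971 mol. Normalization factor = 8/2.83971 = 2.81719.
Al per 8 O = 0.35444 × 2.81719 = 0.999.

0.999 Al apfu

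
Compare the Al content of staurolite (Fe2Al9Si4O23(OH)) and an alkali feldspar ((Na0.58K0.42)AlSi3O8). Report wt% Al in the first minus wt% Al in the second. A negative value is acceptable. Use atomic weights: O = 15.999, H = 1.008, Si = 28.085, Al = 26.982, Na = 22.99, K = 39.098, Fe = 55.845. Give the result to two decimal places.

18.48 percentage points

M(Fe2Al9Si4O23(OH)) = 851.852 g/mol, so wt% Al = 242.838/851.852 × 100 = 28.51%.
M((Na0.58K0.42)AlSi3O8) = 268.984 g/mol, so wt% Al = 26.982/268.984 × 100 = 10.03%.
28.51 − 10.03 = 18.48 pp.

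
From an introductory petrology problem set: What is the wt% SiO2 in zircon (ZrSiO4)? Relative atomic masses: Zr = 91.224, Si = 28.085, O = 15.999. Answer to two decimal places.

M(ZrSiO4) = 183.305 g/mol; M(SiO2) = 60.083 g/mol.
Moles SiO2 per formula unit = 1 Si ÷ 1 = 1.0000.
SiO2 fraction = (1.0000 × 60.083) / 183.305 = 60.083/183.305 = 0.3278.

32.78 wt%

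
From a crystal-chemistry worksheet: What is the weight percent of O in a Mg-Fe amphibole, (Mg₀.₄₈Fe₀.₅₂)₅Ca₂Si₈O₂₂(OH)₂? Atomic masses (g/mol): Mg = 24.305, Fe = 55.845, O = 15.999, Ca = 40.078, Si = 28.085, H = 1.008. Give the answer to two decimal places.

42.93 weight percent

M((Mg₀.₄₈Fe₀.₅₂)₅Ca₂Si₈O₂₂(OH)₂) = 894.357 g/mol.
O contributes 24 × 15.999 = 383.976 g per mole.
383.976/894.357 = 0.4293 → 42.93%.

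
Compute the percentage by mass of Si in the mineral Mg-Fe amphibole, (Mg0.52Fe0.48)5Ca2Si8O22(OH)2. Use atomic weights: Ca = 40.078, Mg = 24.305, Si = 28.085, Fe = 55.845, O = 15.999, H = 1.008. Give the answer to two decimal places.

25.30 mass %

Molar mass of (Mg0.52Fe0.48)5Ca2Si8O22(OH)2: 2.60×24.305 + 2.40×55.845 + 2×40.078 + 8×28.085 + 24×15.999 + 2×1.008 = 888.049 g/mol.
Mass of Si per formula unit: 8 × 28.085 = 224.680 g.
Weight fraction Si = 224.680 / 888.049 = 0.2530.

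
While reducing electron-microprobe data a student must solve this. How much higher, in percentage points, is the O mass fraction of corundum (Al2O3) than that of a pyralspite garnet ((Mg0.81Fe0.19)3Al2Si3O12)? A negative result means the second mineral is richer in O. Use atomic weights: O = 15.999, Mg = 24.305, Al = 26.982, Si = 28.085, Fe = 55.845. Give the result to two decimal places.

1.48 percentage points

O in Al2O3: molar mass 101.961 g/mol; 3×15.999 = 47.997 g → 47.07 wt%.
O in (Mg0.81Fe0.19)3Al2Si3O12: molar mass 421.100 g/mol; 12×15.999 = 191.988 g → 45.59 wt%.
Difference = 47.07 − 45.59 = 1.48 percentage points.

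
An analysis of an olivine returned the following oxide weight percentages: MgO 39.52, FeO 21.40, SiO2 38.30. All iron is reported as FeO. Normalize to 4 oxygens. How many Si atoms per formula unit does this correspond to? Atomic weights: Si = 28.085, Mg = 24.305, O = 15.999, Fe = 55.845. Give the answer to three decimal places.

0.999 Si apfu

39.52 wt% MgO ÷ 40.304 g/mol = 0.98055 mol, giving 0.98055 Mg and 0.98055 O.
21.40 wt% FeO ÷ 71.844 g/mol = 0.29787 mol, giving 0.29787 Fe and 0.29787 O.
38.30 wt% SiO2 ÷ 60.083 g/mol = 0.63745 mol, giving 0.63745 Si and 1.27490 O.
Oxygen sums to 2.55332; scaling by 4/2.55332 = 1.56659 puts the formula on 4 O.
Si: 0.63745 × 1.56659 = 0.999 atoms per formula unit.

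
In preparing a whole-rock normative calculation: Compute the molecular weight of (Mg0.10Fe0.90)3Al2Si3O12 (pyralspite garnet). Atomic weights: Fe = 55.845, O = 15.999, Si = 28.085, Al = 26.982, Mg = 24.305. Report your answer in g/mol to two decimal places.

488.28 g/mol

The formula mass is the sum 0.30·24.305 + 2.70·55.845 + 2·26.982 + 3·28.085 + 12·15.999.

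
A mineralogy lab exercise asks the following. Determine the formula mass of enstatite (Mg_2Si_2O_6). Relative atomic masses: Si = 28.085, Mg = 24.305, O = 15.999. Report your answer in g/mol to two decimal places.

Mg: 2 × 24.305 = 48.6100
Si: 2 × 28.085 = 56.1700
O: 6 × 15.999 = 95.9940
Summing the contributions gives the formula mass.

200.77 g/mol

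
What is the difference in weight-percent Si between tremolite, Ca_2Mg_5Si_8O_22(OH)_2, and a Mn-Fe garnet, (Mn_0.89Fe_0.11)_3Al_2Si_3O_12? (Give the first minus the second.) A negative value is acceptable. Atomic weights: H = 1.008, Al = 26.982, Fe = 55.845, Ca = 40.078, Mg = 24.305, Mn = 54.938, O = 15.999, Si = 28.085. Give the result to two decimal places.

Si in Ca_2Mg_5Si_8O_22(OH)_2: molar mass 812.353 g/mol; 8×28.085 = 224.680 g → 27.66 wt%.
Si in (Mn_0.89Fe_0.11)_3Al_2Si_3O_12: molar mass 495.320 g/mol; 3×28.085 = 84.255 g → 17.01 wt%.
Difference = 27.66 − 17.01 = 10.65 percentage points.

10.65 percentage points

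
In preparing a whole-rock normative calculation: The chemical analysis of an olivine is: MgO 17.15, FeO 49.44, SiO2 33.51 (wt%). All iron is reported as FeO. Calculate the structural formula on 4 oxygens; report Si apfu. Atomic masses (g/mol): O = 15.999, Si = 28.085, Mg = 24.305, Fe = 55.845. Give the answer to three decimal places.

1.001 Si apfu

MgO: 17.15/40.304 = 0.42552 mol → 0.42552 mol Mg, 0.42552 mol O.
FeO: 49.44/71.844 = 0.68816 mol → 0.68816 mol Fe, 0.68816 mol O.
SiO2: 33.51/60.083 = 0.55773 mol → 0.55773 mol Si, 1.11546 mol O.
Total oxygen = 2.22914 mol. Normalization factor = 4/2.22914 = 1.79441.
Si per 4 O = 0.55773 × 1.79441 = 1.001.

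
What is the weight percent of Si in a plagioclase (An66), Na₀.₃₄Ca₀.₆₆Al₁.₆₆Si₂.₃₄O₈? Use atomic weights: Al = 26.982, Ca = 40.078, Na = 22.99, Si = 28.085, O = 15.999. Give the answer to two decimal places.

24.09 mass %

M(Na₀.₃₄Ca₀.₆₆Al₁.₆₆Si₂.₃₄O₈) = 272.769 g/mol.
Si contributes 2.34 × 28.085 = 65.719 g per mole.
65.719/272.769 = 0.2409 → 24.09%.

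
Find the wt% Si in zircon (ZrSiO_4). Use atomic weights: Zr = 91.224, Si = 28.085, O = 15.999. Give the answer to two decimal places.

Formula mass = 1·91.224 + 1·28.085 + 4·15.999 = 183.305 g/mol, of which 28.085 g is Si.
So Si makes up 28.085/183.305 = 0.1532 of the mass, i.e. 15.32%.

15.32 mass %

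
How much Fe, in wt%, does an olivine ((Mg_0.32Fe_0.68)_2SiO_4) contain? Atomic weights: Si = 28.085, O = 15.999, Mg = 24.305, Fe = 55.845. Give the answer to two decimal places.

41.37 wt%

Formula mass = 0.64*24.305 + 1.36*55.845 + 1*28.085 + 4*15.999 = 183.585 g/mol, of which 75.949 g is Fe.
So Fe makes up 75.949/183.585 = 0.4137 of the mass, i.e. 41.37%.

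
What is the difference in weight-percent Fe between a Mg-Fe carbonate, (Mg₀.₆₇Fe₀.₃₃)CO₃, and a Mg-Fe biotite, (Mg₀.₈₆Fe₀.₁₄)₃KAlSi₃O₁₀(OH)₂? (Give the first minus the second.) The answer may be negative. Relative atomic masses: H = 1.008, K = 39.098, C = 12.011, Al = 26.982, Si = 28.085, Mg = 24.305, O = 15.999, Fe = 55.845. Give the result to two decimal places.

14.01 percentage points

Fe in (Mg₀.₆₇Fe₀.₃₃)CO₃: molar mass 94.721 g/mol; 0.33×55.845 = 18.429 g → 19.46 wt%.
Fe in (Mg₀.₈₆Fe₀.₁₄)₃KAlSi₃O₁₀(OH)₂: molar mass 430.501 g/mol; 0.42×55.845 = 23.455 g → 5.45 wt%.
Difference = 19.46 − 5.45 = 14.01 percentage points.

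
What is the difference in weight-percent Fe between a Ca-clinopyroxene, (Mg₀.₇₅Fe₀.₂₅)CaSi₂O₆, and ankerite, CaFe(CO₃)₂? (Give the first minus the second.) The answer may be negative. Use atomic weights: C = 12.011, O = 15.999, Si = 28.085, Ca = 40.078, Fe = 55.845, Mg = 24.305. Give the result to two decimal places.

Fe in (Mg₀.₇₅Fe₀.₂₅)CaSi₂O₆: molar mass 224.432 g/mol; 0.25×55.845 = 13.961 g → 6.22 wt%.
Fe in CaFe(CO₃)₂: molar mass 215.939 g/mol; 1×55.845 = 55.845 g → 25.86 wt%.
Difference = 6.22 − 25.86 = -19.64 percentage points.

-19.64 percentage points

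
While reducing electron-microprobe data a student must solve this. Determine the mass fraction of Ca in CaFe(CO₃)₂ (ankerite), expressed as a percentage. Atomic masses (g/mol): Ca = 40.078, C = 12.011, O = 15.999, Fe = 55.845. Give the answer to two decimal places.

18.56 mass %

Molar mass of CaFe(CO₃)₂: 1*40.078 + 1*55.845 + 2*12.011 + 6*15.999 = 215.939 g/mol.
Mass of Ca per formula unit: 1 × 40.078 = 40.078 g.
Weight fraction Ca = 40.078 / 215.939 = 0.1856.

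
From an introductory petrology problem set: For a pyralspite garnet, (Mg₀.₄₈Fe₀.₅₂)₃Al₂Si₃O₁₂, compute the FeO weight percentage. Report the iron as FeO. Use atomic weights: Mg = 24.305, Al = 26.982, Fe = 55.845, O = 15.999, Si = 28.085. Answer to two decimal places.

Formula mass = 452.324 g/mol.
1.56 Fe → 1.5600 mol FeO per formula unit; M(FeO) = 71.844, so FeO mass = 112.077 g.
112.077/452.324 × 100 = 24.78 wt%.

24.78 wt%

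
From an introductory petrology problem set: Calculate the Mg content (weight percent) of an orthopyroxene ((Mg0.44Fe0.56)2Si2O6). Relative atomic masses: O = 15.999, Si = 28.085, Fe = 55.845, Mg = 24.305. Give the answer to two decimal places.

9.06 weight percent

Formula mass = 0.88*24.305 + 1.12*55.845 + 2*28.085 + 6*15.999 = 236.099 g/mol, of which 21.388 g is Mg.
So Mg makes up 21.388/236.099 = 0.0906 of the mass, i.e. 9.06%.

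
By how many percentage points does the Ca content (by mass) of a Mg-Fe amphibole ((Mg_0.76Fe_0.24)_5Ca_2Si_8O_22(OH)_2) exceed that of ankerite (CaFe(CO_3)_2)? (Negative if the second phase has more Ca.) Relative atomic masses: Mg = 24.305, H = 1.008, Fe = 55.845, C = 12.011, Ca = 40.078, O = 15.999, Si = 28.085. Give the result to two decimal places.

-9.13 percentage points

First mineral: 80.156 g Ca in 850.201 g formula = 9.43 wt% Ca.
Second mineral: 40.078 g Ca in 215.939 g formula = 18.56 wt% Ca.
9.43% − 18.56% gives a difference of -9.13 percentage points.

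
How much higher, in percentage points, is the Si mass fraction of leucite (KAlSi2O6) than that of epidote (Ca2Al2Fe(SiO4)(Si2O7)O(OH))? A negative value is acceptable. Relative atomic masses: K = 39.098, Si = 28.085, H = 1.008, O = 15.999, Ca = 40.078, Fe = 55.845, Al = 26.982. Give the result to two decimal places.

Si in KAlSi2O6: molar mass 218.244 g/mol; 2×28.085 = 56.170 g → 25.74 wt%.
Si in Ca2Al2Fe(SiO4)(Si2O7)O(OH): molar mass 483.215 g/mol; 3×28.085 = 84.255 g → 17.44 wt%.
Difference = 25.74 − 17.44 = 8.30 percentage points.

8.30 percentage points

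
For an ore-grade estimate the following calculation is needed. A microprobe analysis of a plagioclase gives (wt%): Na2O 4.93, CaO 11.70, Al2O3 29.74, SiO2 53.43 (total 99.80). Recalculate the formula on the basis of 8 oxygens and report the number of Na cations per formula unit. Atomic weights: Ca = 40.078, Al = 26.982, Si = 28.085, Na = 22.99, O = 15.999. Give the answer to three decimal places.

0.433 Na apfu

Na2O: 4.93/61.979 = 0.07954 mol → 0.15908 mol Na, 0.07954 mol O.
CaO: 11.70/56.077 = 0.20864 mol → 0.20864 mol Ca, 0.20864 mol O.
Al2O3: 29.74/101.961 = 0.29168 mol → 0.58336 mol Al, 0.87504 mol O.
SiO2: 53.43/60.083 = 0.88927 mol → 0.88927 mol Si, 1.77854 mol O.
Total oxygen = 2.94176 mol. Normalization factor = 8/2.94176 = 2.71946.
Na per 8 O = 0.15908 × 2.71946 = 0.433.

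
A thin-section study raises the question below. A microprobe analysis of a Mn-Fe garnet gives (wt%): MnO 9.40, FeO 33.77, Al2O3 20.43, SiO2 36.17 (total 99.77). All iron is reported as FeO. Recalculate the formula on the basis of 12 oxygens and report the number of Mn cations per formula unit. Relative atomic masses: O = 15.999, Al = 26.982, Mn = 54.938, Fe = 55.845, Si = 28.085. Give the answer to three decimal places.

0.660 Mn apfu

MnO (M=70.937): mol = 0.13251; Mn = 0.13251, O = 0.13251.
FeO (M=71.844): mol = 0.47005; Fe = 0.47005, O = 0.47005.
Al2O3 (M=101.961): mol = 0.20037; Al = 0.40074, O = 0.60111.
SiO2 (M=60.083): mol = 0.60200; Si = 0.60200, O = 1.20400.
ΣO = 2.40767; factor = 12/ΣO = 4.98407.
Mn apfu = 0.13251 × 4.98407 = 0.660.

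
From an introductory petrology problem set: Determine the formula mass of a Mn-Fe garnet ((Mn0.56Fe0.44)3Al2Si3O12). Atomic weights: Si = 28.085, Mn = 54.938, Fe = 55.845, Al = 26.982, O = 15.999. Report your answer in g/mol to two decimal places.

496.22 g/mol

M = 1.68·54.938 + 1.32·55.845 + 2·26.982 + 3·28.085 + 12·15.999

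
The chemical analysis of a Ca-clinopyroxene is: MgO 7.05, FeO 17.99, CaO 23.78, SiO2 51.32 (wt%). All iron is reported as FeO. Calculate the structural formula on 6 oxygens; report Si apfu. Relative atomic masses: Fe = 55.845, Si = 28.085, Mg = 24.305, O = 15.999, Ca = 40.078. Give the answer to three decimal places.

7.05 wt% MgO ÷ 40.304 g/mol = 0.17492 mol, giving 0.17492 Mg and 0.17492 O.
17.99 wt% FeO ÷ 71.844 g/mol = 0.25040 mol, giving 0.25040 Fe and 0.25040 O.
23.78 wt% CaO ÷ 56.077 g/mol = 0.42406 mol, giving 0.42406 Ca and 0.42406 O.
51.32 wt% SiO2 ÷ 60.083 g/mol = 0.85415 mol, giving 0.85415 Si and 1.70830 O.
Oxygen sums to 2.55768; scaling by 6/2.55768 = 2.34588 puts the formula on 6 O.
Si: 0.85415 × 2.34588 = 2.004 atoms per formula unit.

2.004 Si apfu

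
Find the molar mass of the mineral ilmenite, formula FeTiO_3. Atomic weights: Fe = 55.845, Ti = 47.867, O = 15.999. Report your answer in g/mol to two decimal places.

M = 1·55.845 + 1·47.867 + 3·15.999

151.71 g/mol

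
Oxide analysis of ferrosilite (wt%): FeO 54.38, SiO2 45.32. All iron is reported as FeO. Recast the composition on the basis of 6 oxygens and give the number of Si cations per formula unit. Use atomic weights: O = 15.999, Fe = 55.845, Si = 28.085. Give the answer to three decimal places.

FeO (M=71.844): mol = 0.75692; Fe = 0.75692, O = 0.75692.
SiO2 (M=60.083): mol = 0.75429; Si = 0.75429, O = 1.50858.
ΣO = 2.26550; factor = 6/ΣO = 2.64842.
Si apfu = 0.75429 × 2.64842 = 1.998.

1.998 Si apfu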